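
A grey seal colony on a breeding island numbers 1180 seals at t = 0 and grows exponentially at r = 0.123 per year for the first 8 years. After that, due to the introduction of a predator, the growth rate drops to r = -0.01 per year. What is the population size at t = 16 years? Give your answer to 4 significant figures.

2914 seals

Phase 1: N(8) = 1180·e^(0.123×8) = 1180·e^0.984 = 3156.66.
Phase 2 runs for 16 − 8 = 8 years at r = -0.01.
N(16) = 3156.66·e^(-0.01×8) = 3156.66·e^-0.08 = 2913.96.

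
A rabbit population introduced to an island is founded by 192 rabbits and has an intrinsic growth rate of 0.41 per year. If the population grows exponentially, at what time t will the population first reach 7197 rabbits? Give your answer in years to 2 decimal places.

8.84 years

Set N₀·e^(rt) = 7197: e^(0.41·t) = 7197/192 = 37.484.
0.41·t = ln(37.484) = 3.6239, so t = 3.6239/0.41 = 8.8388.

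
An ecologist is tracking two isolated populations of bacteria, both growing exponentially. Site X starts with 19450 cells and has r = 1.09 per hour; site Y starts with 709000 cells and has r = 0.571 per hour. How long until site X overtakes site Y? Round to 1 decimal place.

6.9 hours

Set 19450·e^(1.09t) = 709000·e^(0.571t).
e^((1.09 − 0.571)t) = 709000/19450 → e^(0.519·t) = 36.452.
0.519·t = ln(36.452) = 3.596, so t = 3.596/0.519 = 6.9287.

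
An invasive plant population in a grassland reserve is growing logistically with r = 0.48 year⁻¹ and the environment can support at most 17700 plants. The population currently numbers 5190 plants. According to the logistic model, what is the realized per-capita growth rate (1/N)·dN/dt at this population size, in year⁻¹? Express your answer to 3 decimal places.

0.339 per year

(1/N)·dN/dt = r(1 − N/K) = 0.48 × (1 − 5190/17700).
= 0.48 × 0.70678 = 0.33925.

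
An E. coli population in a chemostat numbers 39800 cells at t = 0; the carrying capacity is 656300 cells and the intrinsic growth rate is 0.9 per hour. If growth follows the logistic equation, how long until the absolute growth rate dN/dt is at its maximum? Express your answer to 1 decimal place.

3.0 hours

Logistic growth is fastest at N = K/2 = 328150.
A = (K − N₀)/N₀ = 15.49. Set K/(1 + A·e^(−rt)) = K/2 → A·e^(−rt) = 1.
e^(−0.9t) = 1/15.49 = 0.064558, so t = ln(15.49)/0.9 = 2.7402/0.9 = 3.0447.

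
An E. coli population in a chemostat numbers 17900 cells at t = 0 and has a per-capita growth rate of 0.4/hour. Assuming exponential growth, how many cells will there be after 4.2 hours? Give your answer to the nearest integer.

96043 cells

N(t) = N₀·e^(rt) = 17900 × e^(0.4×4.2) = 17900 × e^1.68.
e^1.68 ≈ 5.3656, so N ≈ 17900 × 5.3656 = 96043.5.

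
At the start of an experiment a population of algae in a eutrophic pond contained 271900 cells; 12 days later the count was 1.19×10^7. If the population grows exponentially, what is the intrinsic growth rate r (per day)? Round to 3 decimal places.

0.315 per day

From N(t) = N₀·e^(rt): e^(r·12) = 1.19×10^7/271900 = 43.766.
r·12 = ln(43.766) = 3.7789, so r = 3.7789/12 = 0.3149.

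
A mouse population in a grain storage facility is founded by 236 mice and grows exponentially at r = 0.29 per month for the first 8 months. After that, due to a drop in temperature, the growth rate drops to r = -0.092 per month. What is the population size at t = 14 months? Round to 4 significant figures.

1383 mice

Phase 1: N(8) = 236·e^(0.29×8) = 236·e^2.32 = 2401.46.
Phase 2 runs for 14 − 8 = 6 months at r = -0.092.
N(14) = 2401.46·e^(-0.092×6) = 2401.46·e^-0.552 = 1382.75.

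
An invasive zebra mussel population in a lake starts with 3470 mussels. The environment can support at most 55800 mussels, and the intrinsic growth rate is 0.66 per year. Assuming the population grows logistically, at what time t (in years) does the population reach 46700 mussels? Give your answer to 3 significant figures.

A = (K − N₀)/N₀ = (55800 − 3470)/3470 = 15.081.
Solve 55800/(1 + 15.081·e^(−0.66t)) = 46700: 1 + 15.081·e^(−0.66t) = 1.1949, so e^(−0.66t) = 0.0129212.
−0.66·t = ln(0.0129212) = -4.3489, so t = 4.3489/0.66 = 6.5892.

6.59 years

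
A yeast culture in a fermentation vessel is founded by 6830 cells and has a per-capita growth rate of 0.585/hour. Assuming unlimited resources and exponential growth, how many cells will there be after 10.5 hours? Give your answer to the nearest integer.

N(t) = N₀·e^(rt) = 6830 × e^(0.585×10.5) = 6830 × e^6.143.
e^6.143 ≈ 465.22, so N ≈ 6830 × 465.22 = 3.17742×10^6.

3177420 cells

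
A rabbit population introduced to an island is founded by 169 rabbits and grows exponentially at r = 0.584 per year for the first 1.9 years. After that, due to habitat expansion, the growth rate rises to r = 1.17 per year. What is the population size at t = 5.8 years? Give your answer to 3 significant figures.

Phase 1: N(1.9) = 169·e^(0.584×1.9) = 169·e^1.11 = 512.601.
Phase 2 runs for 5.8 − 1.9 = 3.9 years at r = 1.17.
N(5.8) = 512.601·e^(1.17×3.9) = 512.601·e^4.563 = 49143.4.

49100 rabbits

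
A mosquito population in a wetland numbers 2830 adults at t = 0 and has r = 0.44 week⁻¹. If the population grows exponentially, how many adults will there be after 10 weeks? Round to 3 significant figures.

231000 adults

N(t) = N₀·e^(rt) = 2830 × e^(0.44×10) = 2830 × e^4.4.
e^4.4 ≈ 81.451, so N ≈ 2830 × 81.451 = 230506.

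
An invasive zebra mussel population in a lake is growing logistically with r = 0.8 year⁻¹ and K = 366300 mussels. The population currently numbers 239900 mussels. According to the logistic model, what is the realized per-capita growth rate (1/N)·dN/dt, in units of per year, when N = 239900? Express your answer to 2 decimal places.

0.28 per year

(1/N)·dN/dt = r(1 − N/K) = 0.8 × (1 − 239900/366300).
= 0.8 × 0.34507 = 0.27606.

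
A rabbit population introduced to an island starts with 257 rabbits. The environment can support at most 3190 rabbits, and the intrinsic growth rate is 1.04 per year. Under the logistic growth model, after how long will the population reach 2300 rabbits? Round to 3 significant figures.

3.25 years

A = (K − N₀)/N₀ = (3190 − 257)/257 = 11.412.
Solve 3190/(1 + 11.412·e^(−1.04t)) = 2300: 1 + 11.412·e^(−1.04t) = 1.387, so e^(−1.04t) = 0.0339065.
−1.04·t = ln(0.0339065) = -3.3841, so t = 3.3841/1.04 = 3.254.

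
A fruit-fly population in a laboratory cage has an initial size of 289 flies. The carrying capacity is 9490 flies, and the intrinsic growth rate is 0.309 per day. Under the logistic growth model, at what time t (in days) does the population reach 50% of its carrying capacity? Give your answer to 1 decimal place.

A = (K − N₀)/N₀ = (9490 − 289)/289 = 31.837.
Solve 9490/(1 + 31.837·e^(−0.309t)) = 4745: 1 + 31.837·e^(−0.309t) = 2, so e^(−0.309t) = 0.0314096.
−0.309·t = ln(0.0314096) = -3.4606, so t = 3.4606/0.309 = 11.199.

11.2 days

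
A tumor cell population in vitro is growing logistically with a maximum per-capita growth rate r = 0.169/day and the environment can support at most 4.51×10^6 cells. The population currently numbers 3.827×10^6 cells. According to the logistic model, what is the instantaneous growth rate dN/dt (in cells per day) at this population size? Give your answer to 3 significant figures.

dN/dt = rN(1 − N/K) = 0.169 × 3.827×10^6 × (1 − 3.827×10^6/4.51×10^6).
1 − 3.827×10^6/4.51×10^6 = 0.15144; dN/dt = 0.169 × 3.827×10^6 × 0.15144 = 97947.

97900 cells per day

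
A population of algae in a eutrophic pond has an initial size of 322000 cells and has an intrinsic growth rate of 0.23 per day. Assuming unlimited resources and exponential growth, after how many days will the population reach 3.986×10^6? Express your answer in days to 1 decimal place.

Set N₀·e^(rt) = 3.986×10^6: e^(0.23·t) = 3.986×10^6/322000 = 12.379.
0.23·t = ln(12.379) = 2.516, so t = 2.516/0.23 = 10.939.

10.9 days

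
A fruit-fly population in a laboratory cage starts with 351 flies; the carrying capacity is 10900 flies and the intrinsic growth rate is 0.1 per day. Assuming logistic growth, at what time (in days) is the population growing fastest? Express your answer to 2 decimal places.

Logistic growth is fastest at N = K/2 = 5450.
A = (K − N₀)/N₀ = 30.054. Set K/(1 + A·e^(−rt)) = K/2 → A·e^(−rt) = 1.
e^(−0.1t) = 1/30.054 = 0.0332733, so t = ln(30.054)/0.1 = 3.403/0.1 = 34.03.

34.03 days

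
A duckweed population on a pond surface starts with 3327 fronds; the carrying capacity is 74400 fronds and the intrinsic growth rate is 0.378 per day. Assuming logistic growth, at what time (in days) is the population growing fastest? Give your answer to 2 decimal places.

8.10 days

Logistic growth is fastest at N = K/2 = 37200.
A = (K − N₀)/N₀ = 21.362. Set K/(1 + A·e^(−rt)) = K/2 → A·e^(−rt) = 1.
e^(−0.378t) = 1/21.362 = 0.046811, so t = ln(21.362)/0.378 = 3.0616/0.378 = 8.0996.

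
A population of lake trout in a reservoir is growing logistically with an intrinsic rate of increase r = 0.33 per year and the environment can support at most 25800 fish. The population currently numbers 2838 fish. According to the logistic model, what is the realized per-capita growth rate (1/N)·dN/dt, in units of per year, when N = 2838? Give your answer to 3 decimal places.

(1/N)·dN/dt = r(1 − N/K) = 0.33 × (1 − 2838/25800).
= 0.33 × 0.89 = 0.2937.

0.294 per year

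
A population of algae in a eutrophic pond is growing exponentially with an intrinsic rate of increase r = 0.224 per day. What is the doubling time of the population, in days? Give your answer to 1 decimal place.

3.1 days

Doubling time t_d = ln(2)/r = 0.6931/0.224 = 3.0944.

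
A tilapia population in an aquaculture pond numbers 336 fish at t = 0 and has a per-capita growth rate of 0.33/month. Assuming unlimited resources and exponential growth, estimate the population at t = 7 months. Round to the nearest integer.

N(t) = N₀·e^(rt) = 336 × e^(0.33×7) = 336 × e^2.31.
e^2.31 ≈ 10.074, so N ≈ 336 × 10.074 = 3385.01.

3385 fish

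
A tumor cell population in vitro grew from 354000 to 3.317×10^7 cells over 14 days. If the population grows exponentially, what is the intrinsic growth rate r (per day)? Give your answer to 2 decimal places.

From N(t) = N₀·e^(rt): e^(r·14) = 3.317×10^7/354000 = 93.701.
r·14 = ln(93.701) = 4.5401, so r = 4.5401/14 = 0.32429.

0.32 per day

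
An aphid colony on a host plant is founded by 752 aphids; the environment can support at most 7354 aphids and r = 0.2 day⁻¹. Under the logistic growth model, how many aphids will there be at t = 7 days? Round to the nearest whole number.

A = (K − N₀)/N₀ = (7354 − 752)/752 = 8.7793.
N(t) = K/(1 + A·e^(−rt)) = 7354/(1 + 8.7793×e^(−0.2×7)).
e^(−1.4) = 0.2466; denominator = 1 + 8.7793×0.2466 = 3.1649.
N = 7354/3.1649 = 2323.58.

2324 aphids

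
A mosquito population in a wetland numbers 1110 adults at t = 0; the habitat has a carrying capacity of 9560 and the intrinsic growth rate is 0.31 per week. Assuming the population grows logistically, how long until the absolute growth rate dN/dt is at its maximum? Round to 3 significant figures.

6.55 weeks

Logistic growth is fastest at N = K/2 = 4780.
A = (K − N₀)/N₀ = 7.6126. Set K/(1 + A·e^(−rt)) = K/2 → A·e^(−rt) = 1.
e^(−0.31t) = 1/7.6126 = 0.131361, so t = ln(7.6126)/0.31 = 2.0298/0.31 = 6.5478.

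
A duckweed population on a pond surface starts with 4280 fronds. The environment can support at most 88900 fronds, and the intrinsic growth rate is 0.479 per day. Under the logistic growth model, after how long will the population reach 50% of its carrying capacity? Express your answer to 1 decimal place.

A = (K − N₀)/N₀ = (88900 − 4280)/4280 = 19.771.
Solve 88900/(1 + 19.771·e^(−0.479t)) = 44450: 1 + 19.771·e^(−0.479t) = 2, so e^(−0.479t) = 0.0505791.
−0.479·t = ln(0.0505791) = -2.9842, so t = 2.9842/0.479 = 6.2301.

6.2 days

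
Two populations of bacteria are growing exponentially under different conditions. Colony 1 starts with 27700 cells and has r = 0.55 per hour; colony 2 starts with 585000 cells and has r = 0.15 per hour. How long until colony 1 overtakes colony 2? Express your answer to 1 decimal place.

Set 27700·e^(0.55t) = 585000·e^(0.15t).
e^((0.55 − 0.15)t) = 585000/27700 → e^(0.4·t) = 21.119.
0.4·t = ln(21.119) = 3.0502, so t = 3.0502/0.4 = 7.6254.

7.6 hours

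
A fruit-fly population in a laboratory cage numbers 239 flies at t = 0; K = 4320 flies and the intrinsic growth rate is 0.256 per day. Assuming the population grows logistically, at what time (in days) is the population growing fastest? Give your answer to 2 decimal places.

Logistic growth is fastest at N = K/2 = 2160.
A = (K − N₀)/N₀ = 17.075. Set K/(1 + A·e^(−rt)) = K/2 → A·e^(−rt) = 1.
e^(−0.256t) = 1/17.075 = 0.0585641, so t = ln(17.075)/0.256 = 2.8376/0.256 = 11.085.

11.08 days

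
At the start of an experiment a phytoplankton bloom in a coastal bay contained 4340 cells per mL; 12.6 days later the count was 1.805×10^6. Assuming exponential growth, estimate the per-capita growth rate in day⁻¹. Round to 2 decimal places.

From N(t) = N₀·e^(rt): e^(r·12.6) = 1.805×10^6/4340 = 415.9.
r·12.6 = ln(415.9) = 6.0304, so r = 6.0304/12.6 = 0.47861.

0.48 per day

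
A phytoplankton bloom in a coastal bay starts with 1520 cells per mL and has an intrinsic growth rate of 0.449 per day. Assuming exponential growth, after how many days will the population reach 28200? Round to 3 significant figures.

Set N₀·e^(rt) = 28200: e^(0.449·t) = 28200/1520 = 18.553.
0.449·t = ln(18.553) = 2.9206, so t = 2.9206/0.449 = 6.5047.

6.50 days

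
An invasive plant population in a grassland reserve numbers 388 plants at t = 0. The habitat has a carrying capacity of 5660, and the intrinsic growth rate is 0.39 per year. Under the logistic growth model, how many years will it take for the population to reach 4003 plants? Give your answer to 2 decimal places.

8.95 years

A = (K − N₀)/N₀ = (5660 − 388)/388 = 13.588.
Solve 5660/(1 + 13.588·e^(−0.39t)) = 4003: 1 + 13.588·e^(−0.39t) = 1.4139, so e^(−0.39t) = 0.0304644.
−0.39·t = ln(0.0304644) = -3.4912, so t = 3.4912/0.39 = 8.9518.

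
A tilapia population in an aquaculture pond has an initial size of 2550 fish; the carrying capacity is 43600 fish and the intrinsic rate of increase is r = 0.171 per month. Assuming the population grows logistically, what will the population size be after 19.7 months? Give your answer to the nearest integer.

28051 fish

A = (K − N₀)/N₀ = (43600 − 2550)/2550 = 16.098.
N(t) = K/(1 + A·e^(−rt)) = 43600/(1 + 16.098×e^(−0.171×19.7)).
e^(−3.369) = 0.034434; denominator = 1 + 16.098×0.034434 = 1.5543.
N = 43600/1.5543 = 28050.7.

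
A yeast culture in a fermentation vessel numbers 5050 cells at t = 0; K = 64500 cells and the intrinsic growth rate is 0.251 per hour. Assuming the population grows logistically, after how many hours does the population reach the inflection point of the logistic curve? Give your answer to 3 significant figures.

Logistic growth is fastest at N = K/2 = 32250.
A = (K − N₀)/N₀ = 11.772. Set K/(1 + A·e^(−rt)) = K/2 → A·e^(−rt) = 1.
e^(−0.251t) = 1/11.772 = 0.0849453, so t = ln(11.772)/0.251 = 2.4657/0.251 = 9.8237.

9.82 hours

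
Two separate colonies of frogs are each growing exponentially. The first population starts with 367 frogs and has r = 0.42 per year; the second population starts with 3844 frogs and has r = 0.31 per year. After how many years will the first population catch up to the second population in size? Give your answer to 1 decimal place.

21.4 years

Set 367·e^(0.42t) = 3844·e^(0.31t).
e^((0.42 − 0.31)t) = 3844/367 → e^(0.11·t) = 10.474.
0.11·t = ln(10.474) = 2.3489, so t = 2.3489/0.11 = 21.354.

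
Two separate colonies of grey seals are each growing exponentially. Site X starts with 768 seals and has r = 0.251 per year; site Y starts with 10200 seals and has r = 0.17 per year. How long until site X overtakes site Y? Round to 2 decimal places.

31.93 years

Set 768·e^(0.251t) = 10200·e^(0.17t).
e^((0.251 − 0.17)t) = 10200/768 → e^(0.081·t) = 13.281.
0.081·t = ln(13.281) = 2.5864, so t = 2.5864/0.081 = 31.93.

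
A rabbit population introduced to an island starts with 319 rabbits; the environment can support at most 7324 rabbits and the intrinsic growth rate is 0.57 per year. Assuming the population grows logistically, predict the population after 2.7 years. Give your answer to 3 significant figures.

1280 rabbits

A = (K − N₀)/N₀ = (7324 − 319)/319 = 21.959.
N(t) = K/(1 + A·e^(−rt)) = 7324/(1 + 21.959×e^(−0.57×2.7)).
e^(−1.539) = 0.2146; denominator = 1 + 21.959×0.2146 = 5.7124.
N = 7324/5.7124 = 1282.13.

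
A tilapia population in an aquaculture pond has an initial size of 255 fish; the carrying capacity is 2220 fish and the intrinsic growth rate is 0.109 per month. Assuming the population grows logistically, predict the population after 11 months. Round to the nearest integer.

A = (K − N₀)/N₀ = (2220 − 255)/255 = 7.7059.
N(t) = K/(1 + A·e^(−rt)) = 2220/(1 + 7.7059×e^(−0.109×11)).
e^(−1.199) = 0.3015; denominator = 1 + 7.7059×0.3015 = 3.3233.
N = 2220/3.3233 = 668.013.

668 fish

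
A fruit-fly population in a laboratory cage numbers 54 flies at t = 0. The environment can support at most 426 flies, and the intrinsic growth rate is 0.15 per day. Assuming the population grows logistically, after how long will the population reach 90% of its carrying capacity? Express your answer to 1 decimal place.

A = (K − N₀)/N₀ = (426 − 54)/54 = 6.8889.
Solve 426/(1 + 6.8889·e^(−0.15t)) = 383.4: 1 + 6.8889·e^(−0.15t) = 1.1111, so e^(−0.15t) = 0.016129.
−0.15·t = ln(0.016129) = -4.1271, so t = 4.1271/0.15 = 27.514.

27.5 days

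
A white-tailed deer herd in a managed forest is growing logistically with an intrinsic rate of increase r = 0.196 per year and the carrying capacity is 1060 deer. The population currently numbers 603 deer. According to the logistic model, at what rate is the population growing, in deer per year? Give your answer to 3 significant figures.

51.0 deer per year

dN/dt = rN(1 − N/K) = 0.196 × 603 × (1 − 603/1060).
1 − 603/1060 = 0.43113; dN/dt = 0.196 × 603 × 0.43113 = 50.955.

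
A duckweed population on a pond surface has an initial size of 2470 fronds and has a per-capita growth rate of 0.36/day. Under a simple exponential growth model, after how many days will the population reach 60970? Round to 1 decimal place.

Set N₀·e^(rt) = 60970: e^(0.36·t) = 60970/2470 = 24.684.
0.36·t = ln(24.684) = 3.2062, so t = 3.2062/0.36 = 8.906.

8.9 days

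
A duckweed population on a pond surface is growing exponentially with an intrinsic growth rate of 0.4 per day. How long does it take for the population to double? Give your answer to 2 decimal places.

Doubling time t_d = ln(2)/r = 0.6931/0.4 = 1.7329.

1.73 days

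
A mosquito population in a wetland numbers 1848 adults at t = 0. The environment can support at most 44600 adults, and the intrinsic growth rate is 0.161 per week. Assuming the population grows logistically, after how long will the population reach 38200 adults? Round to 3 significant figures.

30.6 weeks

A = (K − N₀)/N₀ = (44600 − 1848)/1848 = 23.134.
Solve 44600/(1 + 23.134·e^(−0.161t)) = 38200: 1 + 23.134·e^(−0.161t) = 1.1675, so e^(−0.161t) = 0.00724206.
−0.161·t = ln(0.00724206) = -4.9278, so t = 4.9278/0.161 = 30.608.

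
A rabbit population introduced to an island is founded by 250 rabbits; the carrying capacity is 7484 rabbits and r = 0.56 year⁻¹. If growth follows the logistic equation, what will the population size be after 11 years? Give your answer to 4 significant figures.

7053 rabbits

A = (K − N₀)/N₀ = (7484 − 250)/250 = 28.936.
N(t) = K/(1 + A·e^(−rt)) = 7484/(1 + 28.936×e^(−0.56×11)).
e^(−6.16) = 0.0021123; denominator = 1 + 28.936×0.0021123 = 1.0611.
N = 7484/1.0611 = 7052.92.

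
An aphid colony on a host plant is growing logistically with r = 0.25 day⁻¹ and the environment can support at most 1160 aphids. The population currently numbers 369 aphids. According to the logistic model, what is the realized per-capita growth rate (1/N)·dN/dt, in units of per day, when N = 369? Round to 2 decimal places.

0.17 per day

(1/N)·dN/dt = r(1 − N/K) = 0.25 × (1 − 369/1160).
= 0.25 × 0.6819 = 0.17047.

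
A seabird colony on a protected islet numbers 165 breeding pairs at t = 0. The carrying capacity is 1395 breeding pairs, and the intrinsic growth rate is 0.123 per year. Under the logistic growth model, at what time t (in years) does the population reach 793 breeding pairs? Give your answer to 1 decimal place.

18.6 years

A = (K − N₀)/N₀ = (1395 − 165)/165 = 7.4545.
Solve 1395/(1 + 7.4545·e^(−0.123t)) = 793: 1 + 7.4545·e^(−0.123t) = 1.7591, so e^(−0.123t) = 0.101836.
−0.123·t = ln(0.101836) = -2.2844, so t = 2.2844/0.123 = 18.572.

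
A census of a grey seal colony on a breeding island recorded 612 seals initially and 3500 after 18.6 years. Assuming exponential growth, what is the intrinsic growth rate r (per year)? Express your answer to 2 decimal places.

From N(t) = N₀·e^(rt): e^(r·18.6) = 3500/612 = 5.719.
r·18.6 = ln(5.719) = 1.7438, so r = 1.7438/18.6 = 0.093752.

0.09 per year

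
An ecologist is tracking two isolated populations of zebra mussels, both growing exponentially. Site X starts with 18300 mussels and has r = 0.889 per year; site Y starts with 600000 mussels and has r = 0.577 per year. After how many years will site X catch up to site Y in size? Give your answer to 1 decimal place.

11.2 years

Set 18300·e^(0.889t) = 600000·e^(0.577t).
e^((0.889 − 0.577)t) = 600000/18300 → e^(0.312·t) = 32.787.
0.312·t = ln(32.787) = 3.49, so t = 3.49/0.312 = 11.186.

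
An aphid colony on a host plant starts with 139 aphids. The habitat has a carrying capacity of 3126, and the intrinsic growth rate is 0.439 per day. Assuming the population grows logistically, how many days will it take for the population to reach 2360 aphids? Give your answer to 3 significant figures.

9.55 days

A = (K − N₀)/N₀ = (3126 − 139)/139 = 21.489.
Solve 3126/(1 + 21.489·e^(−0.439t)) = 2360: 1 + 21.489·e^(−0.439t) = 1.3246, so e^(−0.439t) = 0.0151042.
−0.439·t = ln(0.0151042) = -4.1928, so t = 4.1928/0.439 = 9.5508.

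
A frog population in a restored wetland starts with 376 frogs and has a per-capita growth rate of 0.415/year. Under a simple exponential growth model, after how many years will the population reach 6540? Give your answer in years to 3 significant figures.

6.88 years

Set N₀·e^(rt) = 6540: e^(0.415·t) = 6540/376 = 17.394.
0.415·t = ln(17.394) = 2.8561, so t = 2.8561/0.415 = 6.8822.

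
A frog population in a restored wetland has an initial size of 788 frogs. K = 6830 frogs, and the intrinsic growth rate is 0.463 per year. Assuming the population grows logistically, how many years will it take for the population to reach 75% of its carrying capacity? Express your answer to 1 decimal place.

A = (K − N₀)/N₀ = (6830 − 788)/788 = 7.6675.
Solve 6830/(1 + 7.6675·e^(−0.463t)) = 5122.5: 1 + 7.6675·e^(−0.463t) = 1.3333, so e^(−0.463t) = 0.0434735.
−0.463·t = ln(0.0434735) = -3.1356, so t = 3.1356/0.463 = 6.7724.

6.8 years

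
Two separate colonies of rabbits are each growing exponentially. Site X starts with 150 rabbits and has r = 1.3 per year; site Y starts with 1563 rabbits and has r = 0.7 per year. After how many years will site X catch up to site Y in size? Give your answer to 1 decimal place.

Set 150·e^(1.3t) = 1563·e^(0.7t).
e^((1.3 − 0.7)t) = 1563/150 → e^(0.6·t) = 10.42.
0.6·t = ln(10.42) = 2.3437, so t = 2.3437/0.6 = 3.9062.

3.9 years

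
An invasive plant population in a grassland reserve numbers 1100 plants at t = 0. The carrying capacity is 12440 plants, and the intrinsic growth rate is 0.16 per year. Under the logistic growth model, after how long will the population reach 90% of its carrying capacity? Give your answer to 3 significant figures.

28.3 years

A = (K − N₀)/N₀ = (12440 − 1100)/1100 = 10.309.
Solve 12440/(1 + 10.309·e^(−0.16t)) = 11196: 1 + 10.309·e^(−0.16t) = 1.1111, so e^(−0.16t) = 0.010778.
−0.16·t = ln(0.010778) = -4.5303, so t = 4.5303/0.16 = 28.314.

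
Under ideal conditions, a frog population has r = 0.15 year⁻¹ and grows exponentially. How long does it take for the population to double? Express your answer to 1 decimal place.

4.6 years

Doubling time t_d = ln(2)/r = 0.6931/0.15 = 4.621.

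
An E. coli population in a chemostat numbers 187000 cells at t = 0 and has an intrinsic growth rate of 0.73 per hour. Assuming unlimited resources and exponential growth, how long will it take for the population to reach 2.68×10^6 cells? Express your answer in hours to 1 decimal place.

3.6 hours

Set N₀·e^(rt) = 2.68×10^6: e^(0.73·t) = 2.68×10^6/187000 = 14.332.
0.73·t = ln(14.332) = 2.6625, so t = 2.6625/0.73 = 3.6472.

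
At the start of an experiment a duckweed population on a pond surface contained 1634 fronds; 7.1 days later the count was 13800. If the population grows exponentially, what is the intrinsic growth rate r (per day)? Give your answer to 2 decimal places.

0.30 per day

From N(t) = N₀·e^(rt): e^(r·7.1) = 13800/1634 = 8.4455.
r·7.1 = ln(8.4455) = 2.1336, so r = 2.1336/7.1 = 0.30051.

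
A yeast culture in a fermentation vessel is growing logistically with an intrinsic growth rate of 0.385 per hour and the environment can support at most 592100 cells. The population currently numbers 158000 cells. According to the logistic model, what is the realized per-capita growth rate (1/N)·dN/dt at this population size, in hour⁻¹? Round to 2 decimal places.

(1/N)·dN/dt = r(1 − N/K) = 0.385 × (1 − 158000/592100).
= 0.385 × 0.73315 = 0.28226.

0.28 per hour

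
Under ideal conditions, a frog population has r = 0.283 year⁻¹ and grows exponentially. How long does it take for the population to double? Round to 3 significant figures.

2.45 years

Doubling time t_d = ln(2)/r = 0.6931/0.283 = 2.4493.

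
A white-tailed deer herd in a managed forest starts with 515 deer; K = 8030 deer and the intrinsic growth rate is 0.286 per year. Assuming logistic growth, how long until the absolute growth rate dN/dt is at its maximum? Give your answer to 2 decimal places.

9.37 years

Logistic growth is fastest at N = K/2 = 4015.
A = (K − N₀)/N₀ = 14.592. Set K/(1 + A·e^(−rt)) = K/2 → A·e^(−rt) = 1.
e^(−0.286t) = 1/14.592 = 0.0685296, so t = ln(14.592)/0.286 = 2.6805/0.286 = 9.3723.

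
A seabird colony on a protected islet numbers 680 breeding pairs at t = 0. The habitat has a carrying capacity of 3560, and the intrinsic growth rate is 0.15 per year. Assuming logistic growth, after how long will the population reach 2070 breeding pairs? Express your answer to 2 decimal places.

11.81 years

A = (K − N₀)/N₀ = (3560 − 680)/680 = 4.2353.
Solve 3560/(1 + 4.2353·e^(−0.15t)) = 2070: 1 + 4.2353·e^(−0.15t) = 1.7198, so e^(−0.15t) = 0.169954.
−0.15·t = ln(0.169954) = -1.7722, so t = 1.7722/0.15 = 11.815.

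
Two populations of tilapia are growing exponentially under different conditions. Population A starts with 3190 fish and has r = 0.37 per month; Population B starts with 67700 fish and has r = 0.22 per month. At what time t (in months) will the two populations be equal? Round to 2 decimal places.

20.37 months

Set 3190·e^(0.37t) = 67700·e^(0.22t).
e^((0.37 − 0.22)t) = 67700/3190 → e^(0.15·t) = 21.223.
0.15·t = ln(21.223) = 3.0551, so t = 3.0551/0.15 = 20.367.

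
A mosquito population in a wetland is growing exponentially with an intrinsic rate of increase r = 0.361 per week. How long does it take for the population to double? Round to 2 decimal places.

Doubling time t_d = ln(2)/r = 0.6931/0.361 = 1.9201.

1.92 weeks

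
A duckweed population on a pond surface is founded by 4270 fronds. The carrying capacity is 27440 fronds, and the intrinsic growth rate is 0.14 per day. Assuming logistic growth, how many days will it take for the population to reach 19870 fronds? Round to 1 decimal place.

19.0 days

A = (K − N₀)/N₀ = (27440 − 4270)/4270 = 5.4262.
Solve 27440/(1 + 5.4262·e^(−0.14t)) = 19870: 1 + 5.4262·e^(−0.14t) = 1.381, so e^(−0.14t) = 0.0702101.
−0.14·t = ln(0.0702101) = -2.6563, so t = 2.6563/0.14 = 18.973.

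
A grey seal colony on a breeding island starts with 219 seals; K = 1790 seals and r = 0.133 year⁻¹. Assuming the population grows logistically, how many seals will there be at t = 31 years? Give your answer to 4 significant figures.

1604 seals

A = (K − N₀)/N₀ = (1790 − 219)/219 = 7.1735.
N(t) = K/(1 + A·e^(−rt)) = 1790/(1 + 7.1735×e^(−0.133×31)).
e^(−4.123) = 0.016196; denominator = 1 + 7.1735×0.016196 = 1.1162.
N = 1790/1.1162 = 1603.68.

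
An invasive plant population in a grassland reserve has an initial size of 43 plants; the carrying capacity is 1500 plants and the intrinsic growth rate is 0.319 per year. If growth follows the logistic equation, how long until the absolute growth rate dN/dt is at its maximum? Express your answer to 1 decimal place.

11.0 years

Logistic growth is fastest at N = K/2 = 750.
A = (K − N₀)/N₀ = 33.884. Set K/(1 + A·e^(−rt)) = K/2 → A·e^(−rt) = 1.
e^(−0.319t) = 1/33.884 = 0.0295127, so t = ln(33.884)/0.319 = 3.5229/0.319 = 11.044.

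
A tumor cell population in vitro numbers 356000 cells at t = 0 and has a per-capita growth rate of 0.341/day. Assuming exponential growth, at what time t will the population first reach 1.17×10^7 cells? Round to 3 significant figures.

10.2 days

Set N₀·e^(rt) = 1.17×10^7: e^(0.341·t) = 1.17×10^7/356000 = 32.865.
0.341·t = ln(32.865) = 3.4924, so t = 3.4924/0.341 = 10.242.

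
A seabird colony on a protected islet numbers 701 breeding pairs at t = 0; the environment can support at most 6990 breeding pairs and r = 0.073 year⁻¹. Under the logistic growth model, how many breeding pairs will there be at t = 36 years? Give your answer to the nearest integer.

A = (K − N₀)/N₀ = (6990 − 701)/701 = 8.9715.
N(t) = K/(1 + A·e^(−rt)) = 6990/(1 + 8.9715×e^(−0.073×36)).
e^(−2.628) = 0.072223; denominator = 1 + 8.9715×0.072223 = 1.6479.
N = 6990/1.6479 = 4241.65.

4242 breeding pairs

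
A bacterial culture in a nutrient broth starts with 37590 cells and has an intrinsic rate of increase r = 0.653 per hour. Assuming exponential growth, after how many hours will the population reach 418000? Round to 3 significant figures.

3.69 hours

Set N₀·e^(rt) = 418000: e^(0.653·t) = 418000/37590 = 11.12.
0.653·t = ln(11.12) = 2.4087, so t = 2.4087/0.653 = 3.6887.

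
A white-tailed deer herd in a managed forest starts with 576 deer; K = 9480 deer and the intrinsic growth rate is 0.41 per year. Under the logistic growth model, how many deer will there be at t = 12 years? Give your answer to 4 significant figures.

8519 deer

A = (K − N₀)/N₀ = (9480 − 576)/576 = 15.458.
N(t) = K/(1 + A·e^(−rt)) = 9480/(1 + 15.458×e^(−0.41×12)).
e^(−4.92) = 0.0072991; denominator = 1 + 15.458×0.0072991 = 1.1128.
N = 9480/1.1128 = 8518.8.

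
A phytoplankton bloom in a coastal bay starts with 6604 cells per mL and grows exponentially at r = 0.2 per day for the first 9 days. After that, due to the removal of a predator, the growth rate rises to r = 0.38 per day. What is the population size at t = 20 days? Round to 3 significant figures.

2610000 cells per mL

Phase 1: N(9) = 6604·e^(0.2×9) = 6604·e^1.8 = 39951.9.
Phase 2 runs for 20 − 9 = 11 days at r = 0.38.
N(20) = 39951.9·e^(0.38×11) = 39951.9·e^4.18 = 2.611488×10^6.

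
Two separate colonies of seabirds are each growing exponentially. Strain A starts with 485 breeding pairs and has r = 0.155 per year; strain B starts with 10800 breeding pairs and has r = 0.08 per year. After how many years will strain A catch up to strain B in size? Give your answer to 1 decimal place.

Set 485·e^(0.155t) = 10800·e^(0.08t).
e^((0.155 − 0.08)t) = 10800/485 → e^(0.075·t) = 22.268.
0.075·t = ln(22.268) = 3.1032, so t = 3.1032/0.075 = 41.375.

41.4 years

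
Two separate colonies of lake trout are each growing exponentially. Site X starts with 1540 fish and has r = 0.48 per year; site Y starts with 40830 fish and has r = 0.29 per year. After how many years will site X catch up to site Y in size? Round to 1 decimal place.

17.3 years

Set 1540·e^(0.48t) = 40830·e^(0.29t).
e^((0.48 − 0.29)t) = 40830/1540 → e^(0.19·t) = 26.513.
0.19·t = ln(26.513) = 3.2776, so t = 3.2776/0.19 = 17.251.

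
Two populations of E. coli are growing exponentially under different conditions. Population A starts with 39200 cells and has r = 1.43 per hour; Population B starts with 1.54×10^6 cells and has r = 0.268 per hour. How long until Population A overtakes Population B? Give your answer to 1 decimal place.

Set 39200·e^(1.43t) = 1.54×10^6·e^(0.268t).
e^((1.43 − 0.268)t) = 1.54×10^6/39200 → e^(1.162·t) = 39.286.
1.162·t = ln(39.286) = 3.6709, so t = 3.6709/1.162 = 3.1591.

3.2 hours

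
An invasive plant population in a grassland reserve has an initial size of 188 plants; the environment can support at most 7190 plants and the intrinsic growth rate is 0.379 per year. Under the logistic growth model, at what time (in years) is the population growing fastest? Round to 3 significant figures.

Logistic growth is fastest at N = K/2 = 3595.
A = (K − N₀)/N₀ = 37.245. Set K/(1 + A·e^(−rt)) = K/2 → A·e^(−rt) = 1.
e^(−0.379t) = 1/37.245 = 0.0268495, so t = ln(37.245)/0.379 = 3.6175/0.379 = 9.5449.

9.54 years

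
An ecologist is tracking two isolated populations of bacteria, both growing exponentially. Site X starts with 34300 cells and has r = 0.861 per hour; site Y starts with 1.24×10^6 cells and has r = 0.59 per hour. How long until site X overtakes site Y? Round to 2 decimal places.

Set 34300·e^(0.861t) = 1.24×10^6·e^(0.59t).
e^((0.861 − 0.59)t) = 1.24×10^6/34300 → e^(0.271·t) = 36.152.
0.271·t = ln(36.152) = 3.5877, so t = 3.5877/0.271 = 13.239.

13.24 hours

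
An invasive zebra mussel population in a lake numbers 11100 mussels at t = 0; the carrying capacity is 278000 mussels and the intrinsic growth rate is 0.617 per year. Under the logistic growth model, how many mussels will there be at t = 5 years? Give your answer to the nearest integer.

132407 mussels

A = (K − N₀)/N₀ = (278000 − 11100)/11100 = 24.045.
N(t) = K/(1 + A·e^(−rt)) = 278000/(1 + 24.045×e^(−0.617×5)).
e^(−3.085) = 0.04573; denominator = 1 + 24.045×0.04573 = 2.0996.
N = 278000/2.0996 = 132407.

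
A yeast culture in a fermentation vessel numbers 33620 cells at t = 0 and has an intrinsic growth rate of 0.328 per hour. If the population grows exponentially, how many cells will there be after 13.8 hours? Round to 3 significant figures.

3110000 cells

N(t) = N₀·e^(rt) = 33620 × e^(0.328×13.8) = 33620 × e^4.526.
e^4.526 ≈ 92.425, so N ≈ 33620 × 92.425 = 3.107336×10^6.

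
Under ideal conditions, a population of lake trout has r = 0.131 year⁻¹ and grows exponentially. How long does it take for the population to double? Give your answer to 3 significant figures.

Doubling time t_d = ln(2)/r = 0.6931/0.131 = 5.2912.

5.29 years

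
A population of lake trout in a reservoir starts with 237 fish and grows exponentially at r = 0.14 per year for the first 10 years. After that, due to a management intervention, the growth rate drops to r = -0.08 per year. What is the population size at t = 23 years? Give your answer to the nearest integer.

340 fish

Phase 1: N(10) = 237·e^(0.14×10) = 237·e^1.4 = 961.082.
Phase 2 runs for 23 − 10 = 13 years at r = -0.08.
N(23) = 961.082·e^(-0.08×13) = 961.082·e^-1.04 = 339.699.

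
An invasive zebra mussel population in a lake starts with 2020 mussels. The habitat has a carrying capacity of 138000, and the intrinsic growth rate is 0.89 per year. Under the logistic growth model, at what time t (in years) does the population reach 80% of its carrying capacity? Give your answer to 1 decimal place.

A = (K − N₀)/N₀ = (138000 − 2020)/2020 = 67.317.
Solve 138000/(1 + 67.317·e^(−0.89t)) = 110400: 1 + 67.317·e^(−0.89t) = 1.25, so e^(−0.89t) = 0.00371378.
−0.89·t = ln(0.00371378) = -5.5957, so t = 5.5957/0.89 = 6.2873.

6.3 years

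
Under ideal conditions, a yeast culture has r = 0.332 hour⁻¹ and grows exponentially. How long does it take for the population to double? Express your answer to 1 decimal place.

Doubling time t_d = ln(2)/r = 0.6931/0.332 = 2.0878.

2.1 hours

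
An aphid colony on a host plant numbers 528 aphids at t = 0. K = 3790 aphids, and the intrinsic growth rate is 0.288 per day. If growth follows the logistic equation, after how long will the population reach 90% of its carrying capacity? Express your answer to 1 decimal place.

A = (K − N₀)/N₀ = (3790 − 528)/528 = 6.178.
Solve 3790/(1 + 6.178·e^(−0.288t)) = 3411: 1 + 6.178·e^(−0.288t) = 1.1111, so e^(−0.288t) = 0.0179849.
−0.288·t = ln(0.0179849) = -4.0182, so t = 4.0182/0.288 = 13.952.

14.0 days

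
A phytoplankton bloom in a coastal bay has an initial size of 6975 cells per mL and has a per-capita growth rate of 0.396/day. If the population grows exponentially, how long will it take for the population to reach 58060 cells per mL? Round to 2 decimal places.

5.35 days

Set N₀·e^(rt) = 58060: e^(0.396·t) = 58060/6975 = 8.324.
0.396·t = ln(8.324) = 2.1191, so t = 2.1191/0.396 = 5.3514.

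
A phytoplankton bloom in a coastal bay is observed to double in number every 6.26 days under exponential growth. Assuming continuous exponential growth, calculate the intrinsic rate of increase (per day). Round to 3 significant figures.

0.111 per day

r = ln(2)/t_d = 0.6931/6.26 = 0.11073.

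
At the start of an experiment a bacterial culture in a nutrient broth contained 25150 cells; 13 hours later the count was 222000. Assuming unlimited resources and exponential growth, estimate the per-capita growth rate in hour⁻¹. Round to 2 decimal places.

0.17 per hour

From N(t) = N₀·e^(rt): e^(r·13) = 222000/25150 = 8.827.
r·13 = ln(8.827) = 2.1778, so r = 2.1778/13 = 0.16752.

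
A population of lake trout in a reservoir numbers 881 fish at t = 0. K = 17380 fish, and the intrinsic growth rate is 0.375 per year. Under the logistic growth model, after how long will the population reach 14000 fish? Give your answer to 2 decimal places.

11.60 years

A = (K − N₀)/N₀ = (17380 − 881)/881 = 18.728.
Solve 17380/(1 + 18.728·e^(−0.375t)) = 14000: 1 + 18.728·e^(−0.375t) = 1.2414, so e^(−0.375t) = 0.0128916.
−0.375·t = ln(0.0128916) = -4.3512, so t = 4.3512/0.375 = 11.603.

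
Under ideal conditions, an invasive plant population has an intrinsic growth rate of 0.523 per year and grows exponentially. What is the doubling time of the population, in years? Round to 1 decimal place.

1.3 years

Doubling time t_d = ln(2)/r = 0.6931/0.523 = 1.3253.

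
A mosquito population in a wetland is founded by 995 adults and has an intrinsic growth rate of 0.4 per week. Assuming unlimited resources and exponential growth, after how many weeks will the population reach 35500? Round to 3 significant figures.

Set N₀·e^(rt) = 35500: e^(0.4·t) = 35500/995 = 35.678.
0.4·t = ln(35.678) = 3.5745, so t = 3.5745/0.4 = 8.9364.

8.94 weeks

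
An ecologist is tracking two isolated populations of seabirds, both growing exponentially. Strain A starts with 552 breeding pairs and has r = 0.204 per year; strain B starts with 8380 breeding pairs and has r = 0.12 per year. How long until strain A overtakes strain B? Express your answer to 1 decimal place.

32.4 years

Set 552·e^(0.204t) = 8380·e^(0.12t).
e^((0.204 − 0.12)t) = 8380/552 → e^(0.084·t) = 15.181.
0.084·t = ln(15.181) = 2.7201, so t = 2.7201/0.084 = 32.382.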